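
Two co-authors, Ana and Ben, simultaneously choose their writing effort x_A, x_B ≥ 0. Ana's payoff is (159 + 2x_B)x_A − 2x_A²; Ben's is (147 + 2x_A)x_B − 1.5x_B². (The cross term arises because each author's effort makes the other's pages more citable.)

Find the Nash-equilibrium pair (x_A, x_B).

Expanding Ana's payoff: 159x_A + 2x_Bx_A − 2x_A².
∂π/∂x_A = 159 + 2x_B − 4x_A = 0, so x_A = 39.75 + 0.5x_B.
Likewise for Ben: x_B = 49 + (2/3)x_A.
Substituting the second reaction function into the first: x_A = 39.75 + 0.5(49 + (2/3)x_A), which gives (2/3)x_A = 64.25 ⇒ x_A = 96.375.
Then x_B = 49 + (2/3)·96.375 = 113.25.

96.375, 113.25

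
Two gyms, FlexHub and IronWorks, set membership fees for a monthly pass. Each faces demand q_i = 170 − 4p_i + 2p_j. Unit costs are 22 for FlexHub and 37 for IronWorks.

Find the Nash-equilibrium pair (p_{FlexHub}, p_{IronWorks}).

45, 51

FlexHub's profit: π = (p_{FlexHub} − 22)(170 − 4p_{FlexHub} + 2p_{IronWorks}).
∂π/∂p_{FlexHub} = 258 − 8p_{FlexHub} + 2p_{IronWorks} = 0 ⇒ p_{FlexHub} = 32.25 + 0.25p_{IronWorks}.
Similarly p_{IronWorks} = 39.75 + 0.25p_{FlexHub}.
Plugging p_{IronWorks} into FlexHub's best response: p_{FlexHub} = 32.25 + 0.25(39.75 + 0.25p_{FlexHub}) ⇒ 0.9375p_{FlexHub} = 42.1875, so p_{FlexHub} = 45.
Then p_{IronWorks} = 39.75 + 0.25·45 = 51.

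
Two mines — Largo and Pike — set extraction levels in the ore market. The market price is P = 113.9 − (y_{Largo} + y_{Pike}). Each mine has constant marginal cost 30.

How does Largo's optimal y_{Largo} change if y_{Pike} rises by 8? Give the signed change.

Mine Largo's profit: π = y_{Largo}(113.9 − (y_{Largo} + y_{Pike})) − 30y_{Largo}.
∂π/∂y_{Largo} = 83.9 − 2y_{Largo} − y_{Pike} = 0, so y_{Largo} = 41.95 − 0.5y_{Pike}.
The reaction-function slope is −0.5, so an 8-unit rise in y_{Pike} moves y_{Largo} by −0.5 × 8 = −4. Largo's best response falls — the actions are strategic substitutes.

-4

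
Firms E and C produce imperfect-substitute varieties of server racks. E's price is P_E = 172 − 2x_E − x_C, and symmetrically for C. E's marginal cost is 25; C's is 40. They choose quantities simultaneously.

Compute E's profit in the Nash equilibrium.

Firm E's profit: π = x_E(172 − 2x_E − x_C) − 25x_E.
∂π/∂x_E = 147 − 4x_E − x_C = 0 ⇒ x_E = 36.75 − 0.25x_C.
Similarly x_C = 33 − 0.25x_E.
Solving the two reaction functions simultaneously: (1 − (−0.25)(−0.25))x_E = 36.75 − 0.25·33, so 0.9375x_E = 28.5 and x_E = 30.4.
Then x_C = 33 − 0.25·30.4 = 25.4.
P_E = 172 − 2·30.4 − 25.4 = 85.8.
Profit = (85.8 − 25)·30.4 = 1848.32.

1848.32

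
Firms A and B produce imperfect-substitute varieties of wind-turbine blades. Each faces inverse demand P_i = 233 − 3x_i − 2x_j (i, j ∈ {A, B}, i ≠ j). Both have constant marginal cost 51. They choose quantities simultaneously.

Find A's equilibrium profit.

Firm A's profit: π = x_A(233 − 3x_A − 2x_B) − 51x_A.
∂π/∂x_A = 182 − 6x_A − 2x_B = 0 ⇒ x_A = 91/3 − (1/3)x_B.
Setting x_A = x_B in the reaction function: x_A = 91/3 − (1/3)x_A, so x_A = (91/3) / (4/3) = 22.75.
P_A = 233 − 3·22.75 − 2·22.75 = 119.25.
Profit = (119.25 − 51)·22.75 = 1552.6875.

1552.6875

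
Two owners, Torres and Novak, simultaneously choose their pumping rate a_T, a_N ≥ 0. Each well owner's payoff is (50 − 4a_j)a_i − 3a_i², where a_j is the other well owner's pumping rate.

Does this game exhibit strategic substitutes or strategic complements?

strategic substitutes

Torres's payoff is (50 − 4a_N)a_T − 3a_T².
∂π/∂a_T = 50 − 4a_N − 6a_T = 0, so a_T = 25/3 − (2/3)a_N.
The best-response slope da_T/da_N = −2/3 < 0: the reaction function is downward-sloping, so the choices are strategic substitutes.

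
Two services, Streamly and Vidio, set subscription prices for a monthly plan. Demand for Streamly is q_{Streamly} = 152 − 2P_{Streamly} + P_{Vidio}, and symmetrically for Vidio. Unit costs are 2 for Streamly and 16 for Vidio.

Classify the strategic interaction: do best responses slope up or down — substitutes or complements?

Streamly's profit: π = (P_{Streamly} − 2)(152 − 2P_{Streamly} + P_{Vidio}).
∂π/∂P_{Streamly} = 156 − 4P_{Streamly} + P_{Vidio} = 0 ⇒ P_{Streamly} = 39 + 0.25P_{Vidio}.
The best-response slope dP_{Streamly}/dP_{Vidio} = 0.25 > 0: the reaction function is upward-sloping, so the choices are strategic complements.

strategic complements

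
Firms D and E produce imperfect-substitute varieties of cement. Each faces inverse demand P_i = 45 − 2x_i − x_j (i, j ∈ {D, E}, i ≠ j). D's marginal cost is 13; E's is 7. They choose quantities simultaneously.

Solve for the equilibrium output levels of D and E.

Firm D's profit: π = x_D(45 − 2x_D − x_E) − 13x_D.
∂π/∂x_D = 32 − 4x_D − x_E = 0 ⇒ x_D = 8 − 0.25x_E.
Similarly x_E = 9.5 − 0.25x_D.
Substituting the second reaction function into the first: x_D = 8 − 0.25(9.5 − 0.25x_D), which gives 0.9375x_D = 5.625 ⇒ x_D = 6.
Then x_E = 9.5 − 0.25·6 = 8.

6, 8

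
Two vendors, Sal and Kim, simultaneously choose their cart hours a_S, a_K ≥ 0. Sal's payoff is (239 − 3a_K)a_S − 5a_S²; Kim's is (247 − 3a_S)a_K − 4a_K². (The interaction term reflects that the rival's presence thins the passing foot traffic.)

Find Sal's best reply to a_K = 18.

Expanding Sal's payoff: 239a_S − 3a_Ka_S − 5a_S².
∂π/∂a_S = 239 − 3a_K − 10a_S = 0, so a_S = 23.9 − 0.3a_K.
At a_K = 18: a_S = 23.9 − 0.3·18 = 18.5.

18.5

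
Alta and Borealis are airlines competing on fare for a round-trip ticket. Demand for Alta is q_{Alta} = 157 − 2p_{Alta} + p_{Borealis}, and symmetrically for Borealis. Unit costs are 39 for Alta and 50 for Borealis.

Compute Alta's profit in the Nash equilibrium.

Alta's profit: π = (p_{Alta} − 39)(157 − 2p_{Alta} + p_{Borealis}).
∂π/∂p_{Alta} = 235 − 4p_{Alta} + p_{Borealis} = 0 ⇒ p_{Alta} = 58.75 + 0.25p_{Borealis}.
Similarly p_{Borealis} = 64.25 + 0.25p_{Alta}.
Substituting the second reaction function into the first: p_{Alta} = 58.75 + 0.25(64.25 + 0.25p_{Alta}), which gives 0.9375p_{Alta} = 74.8125 ⇒ p_{Alta} = 79.8.
Then p_{Borealis} = 64.25 + 0.25·79.8 = 84.2.
q_{Alta} = 157 − 2·79.8 + 84.2 = 81.6.
Profit = (79.8 − 39)·81.6 = 3329.28.

3329.28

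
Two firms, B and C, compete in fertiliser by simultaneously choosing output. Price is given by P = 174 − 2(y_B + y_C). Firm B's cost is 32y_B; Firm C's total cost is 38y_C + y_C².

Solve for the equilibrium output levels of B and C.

29, 13

Firm B's profit: π = y_B(174 − 2(y_B + y_C)) − 32y_B.
∂π/∂y_B = 142 − 4y_B − 2y_C = 0, so y_B = 35.5 − 0.5y_C.
For C: ∂π/∂y_C = 136 − 6y_C − 2y_B = 0 ⇒ y_C = 68/3 − (1/3)y_B.
Substituting the second reaction function into the first: y_B = 35.5 − 0.5(68/3 − (1/3)y_B), which gives (5/6)y_B = 145/6 ⇒ y_B = 29.
Then y_C = 68/3 − (1/3)·29 = 13.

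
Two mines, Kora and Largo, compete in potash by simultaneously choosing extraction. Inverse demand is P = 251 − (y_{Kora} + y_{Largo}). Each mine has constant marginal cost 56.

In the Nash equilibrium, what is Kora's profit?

4225

Mine Kora's profit: π = y_{Kora}(251 − (y_{Kora} + y_{Largo})) − 56y_{Kora}.
∂π/∂y_{Kora} = 195 − 2y_{Kora} − y_{Largo} = 0, so y_{Kora} = 97.5 − 0.5y_{Largo}.
Setting y_{Kora} = y_{Largo} in the reaction function: y_{Kora} = 97.5 − 0.5y_{Kora}, so y_{Kora} = 97.5 / 1.5 = 65.
Price P = 251 − 130 = 121.
Kora's profit: (121 − 56)·65 = 4225.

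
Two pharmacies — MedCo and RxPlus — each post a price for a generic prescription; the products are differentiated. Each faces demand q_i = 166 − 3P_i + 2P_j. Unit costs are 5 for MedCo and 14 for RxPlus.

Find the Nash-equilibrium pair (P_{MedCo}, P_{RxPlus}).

46.9375, 50.3125

MedCo's profit: π = (P_{MedCo} − 5)(166 − 3P_{MedCo} + 2P_{RxPlus}).
∂π/∂P_{MedCo} = 181 − 6P_{MedCo} + 2P_{RxPlus} = 0 ⇒ P_{MedCo} = 181/6 + (1/3)P_{RxPlus}.
Similarly P_{RxPlus} = 104/3 + (1/3)P_{MedCo}.
Substituting the second reaction function into the first: P_{MedCo} = 181/6 + (1/3)(104/3 + (1/3)P_{MedCo}), which gives (8/9)P_{MedCo} = 751/18 ⇒ P_{MedCo} = 46.9375.
Then P_{RxPlus} = 104/3 + (1/3)·46.9375 = 50.3125.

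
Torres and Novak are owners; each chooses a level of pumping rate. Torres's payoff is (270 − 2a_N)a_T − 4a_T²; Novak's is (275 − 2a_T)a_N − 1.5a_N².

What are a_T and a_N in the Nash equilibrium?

Expanding Torres's payoff: 270a_T − 2a_Na_T − 4a_T².
∂π/∂a_T = 270 − 2a_N − 8a_T = 0, so a_T = 33.75 − 0.25a_N.
Likewise for Novak: a_N = 275/3 − (2/3)a_T.
Substituting the second reaction function into the first: a_T = 33.75 − 0.25(275/3 − (2/3)a_T), which gives (5/6)a_T = 65/6 ⇒ a_T = 13.
Then a_N = 275/3 − (2/3)·13 = 83.

13, 83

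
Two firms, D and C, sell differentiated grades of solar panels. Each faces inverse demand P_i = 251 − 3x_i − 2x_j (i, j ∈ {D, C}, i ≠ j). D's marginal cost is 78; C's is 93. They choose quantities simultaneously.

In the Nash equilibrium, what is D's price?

145.6875

Firm D's profit: π = x_D(251 − 3x_D − 2x_C) − 78x_D.
∂π/∂x_D = 173 − 6x_D − 2x_C = 0 ⇒ x_D = 173/6 − (1/3)x_C.
Similarly x_C = 79/3 − (1/3)x_D.
Solving the two reaction functions simultaneously: (1 − (−1/3)(−1/3))x_D = 173/6 − (1/3)·(79/3), so (8/9)x_D = 361/18 and x_D = 22.5625.
Then x_C = 79/3 − (1/3)·22.5625 = 18.8125.
P_D = 251 − 3·22.5625 − 2·18.8125 = 145.6875.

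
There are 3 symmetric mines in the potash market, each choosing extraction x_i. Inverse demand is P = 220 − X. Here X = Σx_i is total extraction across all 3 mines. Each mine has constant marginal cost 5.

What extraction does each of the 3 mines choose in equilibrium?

53.75

A representative mine's profit is π_i = x_i(220 − X) − 5x_i, with X = x_i + Σ_{j≠i} x_j.
First-order condition: 215 − 2x_i − Σ_{j≠i} x_j = 0.
Imposing symmetry (x_j = x for all j) turns Σ_{j≠i} x_j into 2x, so 215 = 4x and x = 53.75.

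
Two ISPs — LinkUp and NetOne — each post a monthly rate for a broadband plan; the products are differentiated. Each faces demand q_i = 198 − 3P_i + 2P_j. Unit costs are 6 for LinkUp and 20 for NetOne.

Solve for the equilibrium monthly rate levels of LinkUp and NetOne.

56.625, 61.875

LinkUp's profit: π = (P_{LinkUp} − 6)(198 − 3P_{LinkUp} + 2P_{NetOne}).
∂π/∂P_{LinkUp} = 216 − 6P_{LinkUp} + 2P_{NetOne} = 0 ⇒ P_{LinkUp} = 36 + (1/3)P_{NetOne}.
Similarly P_{NetOne} = 43 + (1/3)P_{LinkUp}.
Substituting the second reaction function into the first: P_{LinkUp} = 36 + (1/3)(43 + (1/3)P_{LinkUp}), which gives (8/9)P_{LinkUp} = 151/3 ⇒ P_{LinkUp} = 56.625.
Then P_{NetOne} = 43 + (1/3)·56.625 = 61.875.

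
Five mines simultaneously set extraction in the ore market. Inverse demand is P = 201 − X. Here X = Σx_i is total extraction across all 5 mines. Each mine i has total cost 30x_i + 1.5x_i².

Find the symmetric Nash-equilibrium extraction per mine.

A representative mine's profit is π_i = x_i(201 − X) − 30x_i − 1.5x_i², with X = x_i + Σ_{j≠i} x_j.
First-order condition: 171 − 5x_i − Σ_{j≠i} x_j = 0.
Imposing symmetry (x_j = x for all j) turns Σ_{j≠i} x_j into 4x, so 171 = 9x and x = 19.

19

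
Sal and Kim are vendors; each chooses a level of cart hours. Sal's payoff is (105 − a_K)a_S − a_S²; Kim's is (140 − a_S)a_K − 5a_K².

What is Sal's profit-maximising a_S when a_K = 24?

40.5

Expanding Sal's payoff: 105a_S − a_Ka_S − a_S².
∂π/∂a_S = 105 − a_K − 2a_S = 0, so a_S = 52.5 − 0.5a_K.
At a_K = 24: a_S = 52.5 − 0.5·24 = 40.5.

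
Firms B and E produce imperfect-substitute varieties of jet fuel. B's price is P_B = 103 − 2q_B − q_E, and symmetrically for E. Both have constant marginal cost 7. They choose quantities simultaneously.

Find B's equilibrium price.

Firm B's profit: π = q_B(103 − 2q_B − q_E) − 7q_B.
∂π/∂q_B = 96 − 4q_B − q_E = 0 ⇒ q_B = 24 − 0.25q_E.
Setting q_B = q_E in the reaction function: q_B = 24 − 0.25q_B, so q_B = 24 / 1.25 = 19.2.
P_B = 103 − 2·19.2 − 19.2 = 45.4.

45.4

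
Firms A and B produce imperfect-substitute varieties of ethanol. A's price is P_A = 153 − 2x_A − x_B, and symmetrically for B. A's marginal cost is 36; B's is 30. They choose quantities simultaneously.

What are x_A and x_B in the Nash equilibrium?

23, 25

Firm A's profit: π = x_A(153 − 2x_A − x_B) − 36x_A.
∂π/∂x_A = 117 − 4x_A − x_B = 0 ⇒ x_A = 29.25 − 0.25x_B.
Similarly x_B = 30.75 − 0.25x_A.
Substituting the second reaction function into the first: x_A = 29.25 − 0.25(30.75 − 0.25x_A), which gives 0.9375x_A = 21.5625 ⇒ x_A = 23.
Then x_B = 30.75 − 0.25·23 = 25.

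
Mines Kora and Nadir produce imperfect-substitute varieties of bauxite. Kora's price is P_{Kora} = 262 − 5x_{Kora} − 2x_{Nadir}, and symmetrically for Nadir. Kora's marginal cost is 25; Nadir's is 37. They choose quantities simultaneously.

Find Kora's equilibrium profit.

Mine Kora's profit: π = x_{Kora}(262 − 5x_{Kora} − 2x_{Nadir}) − 25x_{Kora}.
∂π/∂x_{Kora} = 237 − 10x_{Kora} − 2x_{Nadir} = 0 ⇒ x_{Kora} = 23.7 − 0.2x_{Nadir}.
Similarly x_{Nadir} = 22.5 − 0.2x_{Kora}.
Plugging x_{Nadir} into Kora's best response: x_{Kora} = 23.7 − 0.2(22.5 − 0.2x_{Kora}) ⇒ 0.96x_{Kora} = 19.2, so x_{Kora} = 20.
Then x_{Nadir} = 22.5 − 0.2·20 = 18.5.
P_{Kora} = 262 − 5·20 − 2·18.5 = 125.
Profit = (125 − 25)·20 = 2000.

2000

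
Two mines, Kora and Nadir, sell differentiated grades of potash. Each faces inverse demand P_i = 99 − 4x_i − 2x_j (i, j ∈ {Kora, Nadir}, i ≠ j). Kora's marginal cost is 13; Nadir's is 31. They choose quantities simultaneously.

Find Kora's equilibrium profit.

338.56

Mine Kora's profit: π = x_{Kora}(99 − 4x_{Kora} − 2x_{Nadir}) − 13x_{Kora}.
∂π/∂x_{Kora} = 86 − 8x_{Kora} − 2x_{Nadir} = 0 ⇒ x_{Kora} = 10.75 − 0.25x_{Nadir}.
Similarly x_{Nadir} = 8.5 − 0.25x_{Kora}.
Plugging x_{Nadir} into Kora's best response: x_{Kora} = 10.75 − 0.25(8.5 − 0.25x_{Kora}) ⇒ 0.9375x_{Kora} = 8.625, so x_{Kora} = 9.2.
Then x_{Nadir} = 8.5 − 0.25·9.2 = 6.2.
P_{Kora} = 99 − 4·9.2 − 2·6.2 = 49.8.
Profit = (49.8 − 13)·9.2 = 338.56.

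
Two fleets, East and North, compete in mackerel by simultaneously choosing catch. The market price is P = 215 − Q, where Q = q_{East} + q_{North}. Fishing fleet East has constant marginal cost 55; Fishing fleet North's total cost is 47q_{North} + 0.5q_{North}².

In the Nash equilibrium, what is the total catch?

97.6

Fishing fleet East's profit: π = q_{East}(215 − (q_{East} + q_{North})) − 55q_{East}.
∂π/∂q_{East} = 160 − 2q_{East} − q_{North} = 0, so q_{East} = 80 − 0.5q_{North}.
For North: ∂π/∂q_{North} = 168 − 3q_{North} − q_{East} = 0 ⇒ q_{North} = 56 − (1/3)q_{East}.
Substituting the second reaction function into the first: q_{East} = 80 − 0.5(56 − (1/3)q_{East}), which gives (5/6)q_{East} = 52 ⇒ q_{East} = 62.4.
Then q_{North} = 56 − (1/3)·62.4 = 35.2.
Total catch: 62.4 + 35.2 = 97.6.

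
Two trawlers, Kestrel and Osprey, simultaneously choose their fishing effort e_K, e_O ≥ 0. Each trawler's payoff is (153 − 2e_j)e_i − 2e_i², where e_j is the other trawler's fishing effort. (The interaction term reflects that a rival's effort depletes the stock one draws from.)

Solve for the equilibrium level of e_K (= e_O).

Kestrel's payoff is (153 − 2e_O)e_K − 2e_K².
∂π/∂e_K = 153 − 2e_O − 4e_K = 0, so e_K = 38.25 − 0.5e_O.
The game is symmetric, so in equilibrium e_O = e_K: the reaction function gives 1.5e_K = 38.25, hence e_K = 25.5.

25.5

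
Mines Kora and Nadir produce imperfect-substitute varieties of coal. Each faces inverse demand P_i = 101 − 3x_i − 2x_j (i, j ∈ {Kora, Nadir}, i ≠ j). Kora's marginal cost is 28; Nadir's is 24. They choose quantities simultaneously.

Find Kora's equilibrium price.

54.625

Mine Kora's profit: π = x_{Kora}(101 − 3x_{Kora} − 2x_{Nadir}) − 28x_{Kora}.
∂π/∂x_{Kora} = 73 − 6x_{Kora} − 2x_{Nadir} = 0 ⇒ x_{Kora} = 73/6 − (1/3)x_{Nadir}.
Similarly x_{Nadir} = 77/6 − (1/3)x_{Kora}.
Plugging x_{Nadir} into Kora's best response: x_{Kora} = 73/6 − (1/3)(77/6 − (1/3)x_{Kora}) ⇒ (8/9)x_{Kora} = 71/9, so x_{Kora} = 8.875.
Then x_{Nadir} = 77/6 − (1/3)·8.875 = 9.875.
P_{Kora} = 101 − 3·8.875 − 2·9.875 = 54.625.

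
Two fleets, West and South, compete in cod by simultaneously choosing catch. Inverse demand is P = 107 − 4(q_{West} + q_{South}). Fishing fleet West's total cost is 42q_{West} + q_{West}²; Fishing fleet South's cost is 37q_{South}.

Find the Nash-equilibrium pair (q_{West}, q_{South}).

Fishing fleet West's profit: π = q_{West}(107 − 4(q_{West} + q_{South})) − 42q_{West} − q_{West}².
∂π/∂q_{West} = 65 − 10q_{West} − 4q_{South} = 0, so q_{West} = 6.5 − 0.4q_{South}.
For South: ∂π/∂q_{South} = 70 − 8q_{South} − 4q_{West} = 0 ⇒ q_{South} = 8.75 − 0.5q_{West}.
Plugging q_{South} into West's best response: q_{West} = 6.5 − 0.4(8.75 − 0.5q_{West}) ⇒ 0.8q_{West} = 3, so q_{West} = 3.75.
Then q_{South} = 8.75 − 0.5·3.75 = 6.875.

3.75, 6.875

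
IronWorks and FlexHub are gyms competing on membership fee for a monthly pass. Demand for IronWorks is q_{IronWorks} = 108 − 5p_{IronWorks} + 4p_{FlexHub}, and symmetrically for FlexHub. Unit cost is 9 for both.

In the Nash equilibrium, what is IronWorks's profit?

1361.25

IronWorks's profit: π = (p_{IronWorks} − 9)(108 − 5p_{IronWorks} + 4p_{FlexHub}).
∂π/∂p_{IronWorks} = 153 − 10p_{IronWorks} + 4p_{FlexHub} = 0 ⇒ p_{IronWorks} = 15.3 + 0.4p_{FlexHub}.
Setting p_{IronWorks} = p_{FlexHub} in the reaction function: p_{IronWorks} = 15.3 + 0.4p_{IronWorks}, so p_{IronWorks} = 15.3 / 0.6 = 25.5.
q_{IronWorks} = 108 − 5·25.5 + 4·25.5 = 82.5.
Profit = (25.5 − 9)·82.5 = 1361.25.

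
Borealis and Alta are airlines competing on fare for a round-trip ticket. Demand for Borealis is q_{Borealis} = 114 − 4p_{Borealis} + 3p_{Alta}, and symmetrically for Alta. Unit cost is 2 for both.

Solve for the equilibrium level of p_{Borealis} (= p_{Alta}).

Borealis's profit: π = (p_{Borealis} − 2)(114 − 4p_{Borealis} + 3p_{Alta}).
∂π/∂p_{Borealis} = 122 − 8p_{Borealis} + 3p_{Alta} = 0 ⇒ p_{Borealis} = 15.25 + 0.375p_{Alta}.
By symmetry p_{Alta} = p_{Borealis}; substituting into the reaction function, 0.625p_{Borealis} = 15.25 and p_{Borealis} = 24.4.

24.4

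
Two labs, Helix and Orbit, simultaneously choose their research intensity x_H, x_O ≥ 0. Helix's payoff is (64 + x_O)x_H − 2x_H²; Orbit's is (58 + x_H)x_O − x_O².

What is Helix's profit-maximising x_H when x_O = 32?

Expanding Helix's payoff: 64x_H + x_Ox_H − 2x_H².
∂π/∂x_H = 64 + x_O − 4x_H = 0, so x_H = 16 + 0.25x_O.
At x_O = 32: x_H = 16 + 0.25·32 = 24.

24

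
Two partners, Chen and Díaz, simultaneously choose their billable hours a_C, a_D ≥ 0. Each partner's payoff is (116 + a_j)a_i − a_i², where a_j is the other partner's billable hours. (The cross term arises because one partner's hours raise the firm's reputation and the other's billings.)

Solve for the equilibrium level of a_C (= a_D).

116

Chen's payoff is (116 + a_D)a_C − a_C².
∂π/∂a_C = 116 + a_D − 2a_C = 0, so a_C = 58 + 0.5a_D.
The game is symmetric, so in equilibrium a_D = a_C: the reaction function gives 0.5a_C = 58, hence a_C = 116.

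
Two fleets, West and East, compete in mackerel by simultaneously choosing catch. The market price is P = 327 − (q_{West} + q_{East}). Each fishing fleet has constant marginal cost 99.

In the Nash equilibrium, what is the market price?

175

Fishing fleet West's profit: π = q_{West}(327 − (q_{West} + q_{East})) − 99q_{West}.
∂π/∂q_{West} = 228 − 2q_{West} − q_{East} = 0, so q_{West} = 114 − 0.5q_{East}.
Setting q_{West} = q_{East} in the reaction function: q_{West} = 114 − 0.5q_{West}, so q_{West} = 114 / 1.5 = 76.
Equilibrium price: P = 327 − 152 = 175.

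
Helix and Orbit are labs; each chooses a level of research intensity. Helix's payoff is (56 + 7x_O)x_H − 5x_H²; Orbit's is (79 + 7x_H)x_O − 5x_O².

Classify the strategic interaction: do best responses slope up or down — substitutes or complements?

Expanding Helix's payoff: 56x_H + 7x_Ox_H − 5x_H².
∂π/∂x_H = 56 + 7x_O − 10x_H = 0, so x_H = 5.6 + 0.7x_O.
The best-response slope dx_H/dx_O = 0.7 > 0: the reaction function is upward-sloping, so the choices are strategic complements.

strategic complements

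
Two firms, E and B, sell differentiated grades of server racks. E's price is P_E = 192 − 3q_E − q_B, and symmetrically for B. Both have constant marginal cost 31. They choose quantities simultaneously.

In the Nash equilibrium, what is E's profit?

1587

Firm E's profit: π = q_E(192 − 3q_E − q_B) − 31q_E.
∂π/∂q_E = 161 − 6q_E − q_B = 0 ⇒ q_E = 161/6 − (1/6)q_B.
By symmetry q_B = q_E; substituting into the reaction function, (7/6)q_E = 161/6 and q_E = 23.
P_E = 192 − 3·23 − 23 = 100.
Profit = (100 − 31)·23 = 1587.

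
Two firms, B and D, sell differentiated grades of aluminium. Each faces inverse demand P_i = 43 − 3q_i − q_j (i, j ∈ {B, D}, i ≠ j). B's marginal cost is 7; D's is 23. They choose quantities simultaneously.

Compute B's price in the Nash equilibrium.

23.8

Firm B's profit: π = q_B(43 − 3q_B − q_D) − 7q_B.
∂π/∂q_B = 36 − 6q_B − q_D = 0 ⇒ q_B = 6 − (1/6)q_D.
Similarly q_D = 10/3 − (1/6)q_B.
Plugging q_D into B's best response: q_B = 6 − (1/6)(10/3 − (1/6)q_B) ⇒ (35/36)q_B = 49/9, so q_B = 5.6.
Then q_D = 10/3 − (1/6)·5.6 = 2.4.
P_B = 43 − 3·5.6 − 2.4 = 23.8.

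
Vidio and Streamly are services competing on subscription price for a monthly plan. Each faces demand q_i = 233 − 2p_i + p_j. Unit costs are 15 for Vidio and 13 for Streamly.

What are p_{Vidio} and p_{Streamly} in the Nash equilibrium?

87.4, 86.6

Vidio's profit: π = (p_{Vidio} − 15)(233 − 2p_{Vidio} + p_{Streamly}).
∂π/∂p_{Vidio} = 263 − 4p_{Vidio} + p_{Streamly} = 0 ⇒ p_{Vidio} = 65.75 + 0.25p_{Streamly}.
Similarly p_{Streamly} = 64.75 + 0.25p_{Vidio}.
Solving the two reaction functions simultaneously: (1 − (0.25)(0.25))p_{Vidio} = 65.75 + 0.25·64.75, so 0.9375p_{Vidio} = 81.9375 and p_{Vidio} = 87.4.
Then p_{Streamly} = 64.75 + 0.25·87.4 = 86.6.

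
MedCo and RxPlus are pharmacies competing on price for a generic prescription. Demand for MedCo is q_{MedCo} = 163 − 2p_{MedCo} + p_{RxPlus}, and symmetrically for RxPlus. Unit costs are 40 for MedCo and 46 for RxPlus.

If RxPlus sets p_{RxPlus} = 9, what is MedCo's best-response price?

MedCo's profit: π = (p_{MedCo} − 40)(163 − 2p_{MedCo} + p_{RxPlus}).
∂π/∂p_{MedCo} = 243 − 4p_{MedCo} + p_{RxPlus} = 0 ⇒ p_{MedCo} = 60.75 + 0.25p_{RxPlus}.
At p_{RxPlus} = 9: p_{MedCo} = 60.75 + 0.25·9 = 63.

63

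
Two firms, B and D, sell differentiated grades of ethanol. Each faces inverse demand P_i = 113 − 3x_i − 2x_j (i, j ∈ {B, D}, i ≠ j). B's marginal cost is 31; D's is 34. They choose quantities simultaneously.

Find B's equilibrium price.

62.3125

Firm B's profit: π = x_B(113 − 3x_B − 2x_D) − 31x_B.
∂π/∂x_B = 82 − 6x_B − 2x_D = 0 ⇒ x_B = 41/3 − (1/3)x_D.
Similarly x_D = 79/6 − (1/3)x_B.
Solving the two reaction functions simultaneously: (1 − (−1/3)(−1/3))x_B = 41/3 − (1/3)·(79/6), so (8/9)x_B = 167/18 and x_B = 10.4375.
Then x_D = 79/6 − (1/3)·10.4375 = 9.6875.
P_B = 113 − 3·10.4375 − 2·9.6875 = 62.3125.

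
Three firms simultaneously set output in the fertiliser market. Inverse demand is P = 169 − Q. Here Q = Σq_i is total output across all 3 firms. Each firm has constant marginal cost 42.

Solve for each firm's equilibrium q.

A representative firm's profit is π_i = q_i(169 − Q) − 42q_i, with Q = q_i + Σ_{j≠i} q_j.
First-order condition: 127 − 2q_i − Σ_{j≠i} q_j = 0.
In a symmetric equilibrium every firm chooses the same q, so Σ_{j≠i} q_j = 2q. The condition becomes 127 − 4q = 0, giving q = 127/4 = 31.75.

31.75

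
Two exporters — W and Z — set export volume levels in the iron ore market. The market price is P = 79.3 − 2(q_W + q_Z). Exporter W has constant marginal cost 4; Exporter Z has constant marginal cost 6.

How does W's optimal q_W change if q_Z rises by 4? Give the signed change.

-2

Exporter W's profit: π = q_W(79.3 − 2(q_W + q_Z)) − 4q_W.
∂π/∂q_W = 75.3 − 4q_W − 2q_Z = 0, so q_W = 18.825 − 0.5q_Z.
The reaction-function slope is −0.5, so a 4-unit rise in q_Z moves q_W by −0.5 × 4 = −2. W's best response falls — the actions are strategic substitutes.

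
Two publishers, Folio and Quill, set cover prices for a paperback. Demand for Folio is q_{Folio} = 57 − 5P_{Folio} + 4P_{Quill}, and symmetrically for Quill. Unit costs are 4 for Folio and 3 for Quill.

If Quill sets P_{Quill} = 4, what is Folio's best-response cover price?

Folio's profit: π = (P_{Folio} − 4)(57 − 5P_{Folio} + 4P_{Quill}).
∂π/∂P_{Folio} = 77 − 10P_{Folio} + 4P_{Quill} = 0 ⇒ P_{Folio} = 7.7 + 0.4P_{Quill}.
At P_{Quill} = 4: P_{Folio} = 7.7 + 0.4·4 = 9.3.

9.3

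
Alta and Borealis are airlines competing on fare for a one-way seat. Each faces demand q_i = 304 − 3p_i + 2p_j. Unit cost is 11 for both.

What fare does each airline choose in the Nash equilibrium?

Alta's profit: π = (p_{Alta} − 11)(304 − 3p_{Alta} + 2p_{Borealis}).
∂π/∂p_{Alta} = 337 − 6p_{Alta} + 2p_{Borealis} = 0 ⇒ p_{Alta} = 337/6 + (1/3)p_{Borealis}.
Setting p_{Alta} = p_{Borealis} in the reaction function: p_{Alta} = 337/6 + (1/3)p_{Alta}, so p_{Alta} = (337/6) / (2/3) = 84.25.

84.25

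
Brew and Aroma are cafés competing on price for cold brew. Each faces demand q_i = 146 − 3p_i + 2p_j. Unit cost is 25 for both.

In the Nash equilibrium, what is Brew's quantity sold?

Brew's profit: π = (p_{Brew} − 25)(146 − 3p_{Brew} + 2p_{Aroma}).
∂π/∂p_{Brew} = 221 − 6p_{Brew} + 2p_{Aroma} = 0 ⇒ p_{Brew} = 221/6 + (1/3)p_{Aroma}.
The game is symmetric, so in equilibrium p_{Aroma} = p_{Brew}: the reaction function gives (2/3)p_{Brew} = 221/6, hence p_{Brew} = 55.25.
q_{Brew} = 146 − 3·55.25 + 2·55.25 = 90.75.

90.75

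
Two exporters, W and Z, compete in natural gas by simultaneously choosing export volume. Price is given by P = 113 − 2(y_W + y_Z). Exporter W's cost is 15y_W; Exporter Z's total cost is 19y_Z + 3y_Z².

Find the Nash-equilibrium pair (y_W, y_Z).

Exporter W's profit: π = y_W(113 − 2(y_W + y_Z)) − 15y_W.
∂π/∂y_W = 98 − 4y_W − 2y_Z = 0, so y_W = 24.5 − 0.5y_Z.
For Z: ∂π/∂y_Z = 94 − 10y_Z − 2y_W = 0 ⇒ y_Z = 9.4 − 0.2y_W.
Substituting the second reaction function into the first: y_W = 24.5 − 0.5(9.4 − 0.2y_W), which gives 0.9y_W = 19.8 ⇒ y_W = 22.
Then y_Z = 9.4 − 0.2·22 = 5.

22, 5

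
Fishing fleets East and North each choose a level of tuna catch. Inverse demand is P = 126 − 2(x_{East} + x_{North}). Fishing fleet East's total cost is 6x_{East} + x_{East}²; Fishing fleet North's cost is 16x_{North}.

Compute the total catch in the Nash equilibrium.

Fishing fleet East's profit: π = x_{East}(126 − 2(x_{East} + x_{North})) − 6x_{East} − x_{East}².
∂π/∂x_{East} = 120 − 6x_{East} − 2x_{North} = 0, so x_{East} = 20 − (1/3)x_{North}.
For North: ∂π/∂x_{North} = 110 − 4x_{North} − 2x_{East} = 0 ⇒ x_{North} = 27.5 − 0.5x_{East}.
Substituting the second reaction function into the first: x_{East} = 20 − (1/3)(27.5 − 0.5x_{East}), which gives (5/6)x_{East} = 65/6 ⇒ x_{East} = 13.
Then x_{North} = 27.5 − 0.5·13 = 21.
Total catch: 13 + 21 = 34.

34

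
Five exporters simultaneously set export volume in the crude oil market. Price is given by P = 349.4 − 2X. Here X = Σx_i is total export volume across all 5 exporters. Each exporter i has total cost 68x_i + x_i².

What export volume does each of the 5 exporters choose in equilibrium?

A representative exporter's profit is π_i = x_i(349.4 − 2X) − 68x_i − x_i², with X = x_i + Σ_{j≠i} x_j.
First-order condition: 281.4 − 6x_i − 2Σ_{j≠i} x_j = 0.
Imposing symmetry (x_j = x for all j) turns Σ_{j≠i} x_j into 4x, so 281.4 = 14x and x = 20.1.

20.1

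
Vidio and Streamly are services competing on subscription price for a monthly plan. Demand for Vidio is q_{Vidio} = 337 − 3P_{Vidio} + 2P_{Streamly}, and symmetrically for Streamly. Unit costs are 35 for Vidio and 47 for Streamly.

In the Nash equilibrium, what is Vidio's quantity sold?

233.25

Vidio's profit: π = (P_{Vidio} − 35)(337 − 3P_{Vidio} + 2P_{Streamly}).
∂π/∂P_{Vidio} = 442 − 6P_{Vidio} + 2P_{Streamly} = 0 ⇒ P_{Vidio} = 221/3 + (1/3)P_{Streamly}.
Similarly P_{Streamly} = 239/3 + (1/3)P_{Vidio}.
Solving the two reaction functions simultaneously: (1 − (1/3)(1/3))P_{Vidio} = 221/3 + (1/3)·(239/3), so (8/9)P_{Vidio} = 902/9 and P_{Vidio} = 112.75.
Then P_{Streamly} = 239/3 + (1/3)·112.75 = 117.25.
q_{Vidio} = 337 − 3·112.75 + 2·117.25 = 233.25.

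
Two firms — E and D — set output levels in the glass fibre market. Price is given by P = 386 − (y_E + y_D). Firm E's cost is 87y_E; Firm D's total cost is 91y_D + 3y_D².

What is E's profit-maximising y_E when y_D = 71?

Firm E's profit: π = y_E(386 − (y_E + y_D)) − 87y_E.
∂π/∂y_E = 299 − 2y_E − y_D = 0, so y_E = 149.5 − 0.5y_D.
At y_D = 71: y_E = 149.5 − 0.5·71 = 114.

114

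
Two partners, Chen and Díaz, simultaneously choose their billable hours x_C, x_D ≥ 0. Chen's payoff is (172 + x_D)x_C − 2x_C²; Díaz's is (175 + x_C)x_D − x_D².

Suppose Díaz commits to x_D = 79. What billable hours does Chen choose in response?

62.75

Expanding Chen's payoff: 172x_C + x_Dx_C − 2x_C².
∂π/∂x_C = 172 + x_D − 4x_C = 0, so x_C = 43 + 0.25x_D.
At x_D = 79: x_C = 43 + 0.25·79 = 62.75.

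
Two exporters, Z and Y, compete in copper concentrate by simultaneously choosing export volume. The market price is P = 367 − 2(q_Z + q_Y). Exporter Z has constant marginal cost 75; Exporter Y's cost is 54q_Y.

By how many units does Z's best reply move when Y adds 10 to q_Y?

Exporter Z's profit: π = q_Z(367 − 2(q_Z + q_Y)) − 75q_Z.
∂π/∂q_Z = 292 − 4q_Z − 2q_Y = 0, so q_Z = 73 − 0.5q_Y.
The reaction-function slope is −0.5, so a 10-unit rise in q_Y moves q_Z by −0.5 × 10 = −5. Z's best response falls — the actions are strategic substitutes.

-5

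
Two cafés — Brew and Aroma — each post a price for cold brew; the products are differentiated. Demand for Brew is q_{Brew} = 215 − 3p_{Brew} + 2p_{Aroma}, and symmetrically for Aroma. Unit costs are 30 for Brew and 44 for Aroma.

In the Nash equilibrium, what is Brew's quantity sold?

146.625

Brew's profit: π = (p_{Brew} − 30)(215 − 3p_{Brew} + 2p_{Aroma}).
∂π/∂p_{Brew} = 305 − 6p_{Brew} + 2p_{Aroma} = 0 ⇒ p_{Brew} = 305/6 + (1/3)p_{Aroma}.
Similarly p_{Aroma} = 347/6 + (1/3)p_{Brew}.
Solving the two reaction functions simultaneously: (1 − (1/3)(1/3))p_{Brew} = 305/6 + (1/3)·(347/6), so (8/9)p_{Brew} = 631/9 and p_{Brew} = 78.875.
Then p_{Aroma} = 347/6 + (1/3)·78.875 = 84.125.
q_{Brew} = 215 − 3·78.875 + 2·84.125 = 146.625.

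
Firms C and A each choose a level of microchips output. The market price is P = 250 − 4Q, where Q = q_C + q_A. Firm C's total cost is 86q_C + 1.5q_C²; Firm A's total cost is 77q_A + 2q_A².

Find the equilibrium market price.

163

Firm C's profit: π = q_C(250 − 4(q_C + q_A)) − 86q_C − 1.5q_C².
∂π/∂q_C = 164 − 11q_C − 4q_A = 0, so q_C = 164/11 − (4/11)q_A.
For A: ∂π/∂q_A = 173 − 12q_A − 4q_C = 0 ⇒ q_A = 173/12 − (1/3)q_C.
Substituting the second reaction function into the first: q_C = 164/11 − (4/11)(173/12 − (1/3)q_C), which gives (29/33)q_C = 29/3 ⇒ q_C = 11.
Then q_A = 173/12 − (1/3)·11 = 10.75.
Equilibrium price: P = 250 − 4·21.75 = 163.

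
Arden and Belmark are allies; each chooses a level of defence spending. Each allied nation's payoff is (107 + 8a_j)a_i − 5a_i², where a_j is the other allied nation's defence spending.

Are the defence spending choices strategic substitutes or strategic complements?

strategic complements

Arden's payoff is (107 + 8a_B)a_A − 5a_A².
∂π/∂a_A = 107 + 8a_B − 10a_A = 0, so a_A = 10.7 + 0.8a_B.
The best-response slope da_A/da_B = 0.8 > 0: the reaction function is upward-sloping, so the choices are strategic complements.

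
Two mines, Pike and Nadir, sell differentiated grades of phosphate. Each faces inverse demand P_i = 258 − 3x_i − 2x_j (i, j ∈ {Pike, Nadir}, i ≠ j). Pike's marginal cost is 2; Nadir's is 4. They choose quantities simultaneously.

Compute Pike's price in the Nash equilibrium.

Mine Pike's profit: π = x_{Pike}(258 − 3x_{Pike} − 2x_{Nadir}) − 2x_{Pike}.
∂π/∂x_{Pike} = 256 − 6x_{Pike} − 2x_{Nadir} = 0 ⇒ x_{Pike} = 128/3 − (1/3)x_{Nadir}.
Similarly x_{Nadir} = 127/3 − (1/3)x_{Pike}.
Solving the two reaction functions simultaneously: (1 − (−1/3)(−1/3))x_{Pike} = 128/3 − (1/3)·(127/3), so (8/9)x_{Pike} = 257/9 and x_{Pike} = 32.125.
Then x_{Nadir} = 127/3 − (1/3)·32.125 = 31.625.
P_{Pike} = 258 − 3·32.125 − 2·31.625 = 98.375.

98.375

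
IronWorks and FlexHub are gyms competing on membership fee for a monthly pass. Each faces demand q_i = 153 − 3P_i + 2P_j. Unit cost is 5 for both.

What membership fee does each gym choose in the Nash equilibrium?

42

IronWorks's profit: π = (P_{IronWorks} − 5)(153 − 3P_{IronWorks} + 2P_{FlexHub}).
∂π/∂P_{IronWorks} = 168 − 6P_{IronWorks} + 2P_{FlexHub} = 0 ⇒ P_{IronWorks} = 28 + (1/3)P_{FlexHub}.
By symmetry P_{FlexHub} = P_{IronWorks}; substituting into the reaction function, (2/3)P_{IronWorks} = 28 and P_{IronWorks} = 42.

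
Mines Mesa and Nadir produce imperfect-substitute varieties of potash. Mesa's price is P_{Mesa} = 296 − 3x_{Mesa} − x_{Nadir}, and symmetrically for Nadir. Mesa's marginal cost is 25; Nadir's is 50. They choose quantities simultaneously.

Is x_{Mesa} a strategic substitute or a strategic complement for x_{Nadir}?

strategic substitutes

Mine Mesa's profit: π = x_{Mesa}(296 − 3x_{Mesa} − x_{Nadir}) − 25x_{Mesa}.
∂π/∂x_{Mesa} = 271 − 6x_{Mesa} − x_{Nadir} = 0 ⇒ x_{Mesa} = 271/6 − (1/6)x_{Nadir}.
The best-response slope dx_{Mesa}/dx_{Nadir} = −1/6 < 0: the reaction function is downward-sloping, so the choices are strategic substitutes.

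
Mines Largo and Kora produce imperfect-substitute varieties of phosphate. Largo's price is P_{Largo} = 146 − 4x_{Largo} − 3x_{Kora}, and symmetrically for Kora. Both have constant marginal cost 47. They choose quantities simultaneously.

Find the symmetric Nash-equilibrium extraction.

Mine Largo's profit: π = x_{Largo}(146 − 4x_{Largo} − 3x_{Kora}) − 47x_{Largo}.
∂π/∂x_{Largo} = 99 − 8x_{Largo} − 3x_{Kora} = 0 ⇒ x_{Largo} = 12.375 − 0.375x_{Kora}.
Setting x_{Largo} = x_{Kora} in the reaction function: x_{Largo} = 12.375 − 0.375x_{Largo}, so x_{Largo} = 12.375 / 1.375 = 9.

9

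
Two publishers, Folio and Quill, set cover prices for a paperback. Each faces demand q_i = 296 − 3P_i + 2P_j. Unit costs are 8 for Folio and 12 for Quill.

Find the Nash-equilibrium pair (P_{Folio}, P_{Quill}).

80.75, 82.25

Folio's profit: π = (P_{Folio} − 8)(296 − 3P_{Folio} + 2P_{Quill}).
∂π/∂P_{Folio} = 320 − 6P_{Folio} + 2P_{Quill} = 0 ⇒ P_{Folio} = 160/3 + (1/3)P_{Quill}.
Similarly P_{Quill} = 166/3 + (1/3)P_{Folio}.
Substituting the second reaction function into the first: P_{Folio} = 160/3 + (1/3)(166/3 + (1/3)P_{Folio}), which gives (8/9)P_{Folio} = 646/9 ⇒ P_{Folio} = 80.75.
Then P_{Quill} = 166/3 + (1/3)·80.75 = 82.25.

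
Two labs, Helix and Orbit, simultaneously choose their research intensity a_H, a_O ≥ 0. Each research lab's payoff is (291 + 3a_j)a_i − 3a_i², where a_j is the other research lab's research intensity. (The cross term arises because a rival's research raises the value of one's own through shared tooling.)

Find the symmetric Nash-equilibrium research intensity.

97

Helix's payoff is (291 + 3a_O)a_H − 3a_H².
∂π/∂a_H = 291 + 3a_O − 6a_H = 0, so a_H = 48.5 + 0.5a_O.
By symmetry a_O = a_H; substituting into the reaction function, 0.5a_H = 48.5 and a_H = 97.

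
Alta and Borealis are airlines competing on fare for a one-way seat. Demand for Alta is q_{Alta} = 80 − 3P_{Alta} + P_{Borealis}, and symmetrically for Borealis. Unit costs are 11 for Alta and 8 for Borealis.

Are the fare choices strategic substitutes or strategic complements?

strategic complements

Alta's profit: π = (P_{Alta} − 11)(80 − 3P_{Alta} + P_{Borealis}).
∂π/∂P_{Alta} = 113 − 6P_{Alta} + P_{Borealis} = 0 ⇒ P_{Alta} = 113/6 + (1/6)P_{Borealis}.
The best-response slope dP_{Alta}/dP_{Borealis} = 1/6 > 0: the reaction function is upward-sloping, so the choices are strategic complements.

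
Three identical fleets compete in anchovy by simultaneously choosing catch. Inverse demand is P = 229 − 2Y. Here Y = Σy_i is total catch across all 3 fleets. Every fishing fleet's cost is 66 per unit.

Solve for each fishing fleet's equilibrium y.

A representative fishing fleet's profit is π_i = y_i(229 − 2Y) − 66y_i, with Y = y_i + Σ_{j≠i} y_j.
First-order condition: 163 − 4y_i − 2Σ_{j≠i} y_j = 0.
With identical fishing fleets, set every y_j = y: then 163 − 4y − 4y = 0, i.e. y = 163/8 = 20.375.

20.375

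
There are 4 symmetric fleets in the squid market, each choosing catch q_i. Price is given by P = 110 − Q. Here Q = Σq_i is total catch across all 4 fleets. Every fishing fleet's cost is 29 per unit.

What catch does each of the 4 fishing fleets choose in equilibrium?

16.2

A representative fishing fleet's profit is π_i = q_i(110 − Q) − 29q_i, with Q = q_i + Σ_{j≠i} q_j.
First-order condition: 81 − 2q_i − Σ_{j≠i} q_j = 0.
In a symmetric equilibrium every fishing fleet chooses the same q, so Σ_{j≠i} q_j = 3q. The condition becomes 81 − 5q = 0, giving q = 81/5 = 16.2.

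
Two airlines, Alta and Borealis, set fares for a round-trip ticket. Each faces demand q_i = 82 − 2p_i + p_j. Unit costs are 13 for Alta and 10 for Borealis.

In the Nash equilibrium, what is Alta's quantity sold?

Alta's profit: π = (p_{Alta} − 13)(82 − 2p_{Alta} + p_{Borealis}).
∂π/∂p_{Alta} = 108 − 4p_{Alta} + p_{Borealis} = 0 ⇒ p_{Alta} = 27 + 0.25p_{Borealis}.
Similarly p_{Borealis} = 25.5 + 0.25p_{Alta}.
Plugging p_{Borealis} into Alta's best response: p_{Alta} = 27 + 0.25(25.5 + 0.25p_{Alta}) ⇒ 0.9375p_{Alta} = 33.375, so p_{Alta} = 35.6.
Then p_{Borealis} = 25.5 + 0.25·35.6 = 34.4.
q_{Alta} = 82 − 2·35.6 + 34.4 = 45.2.

45.2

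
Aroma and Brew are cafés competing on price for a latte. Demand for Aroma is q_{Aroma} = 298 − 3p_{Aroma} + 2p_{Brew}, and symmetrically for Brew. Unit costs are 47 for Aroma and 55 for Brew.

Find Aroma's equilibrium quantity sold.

Aroma's profit: π = (p_{Aroma} − 47)(298 − 3p_{Aroma} + 2p_{Brew}).
∂π/∂p_{Aroma} = 439 − 6p_{Aroma} + 2p_{Brew} = 0 ⇒ p_{Aroma} = 439/6 + (1/3)p_{Brew}.
Similarly p_{Brew} = 463/6 + (1/3)p_{Aroma}.
Solving the two reaction functions simultaneously: (1 − (1/3)(1/3))p_{Aroma} = 439/6 + (1/3)·(463/6), so (8/9)p_{Aroma} = 890/9 and p_{Aroma} = 111.25.
Then p_{Brew} = 463/6 + (1/3)·111.25 = 114.25.
q_{Aroma} = 298 − 3·111.25 + 2·114.25 = 192.75.

192.75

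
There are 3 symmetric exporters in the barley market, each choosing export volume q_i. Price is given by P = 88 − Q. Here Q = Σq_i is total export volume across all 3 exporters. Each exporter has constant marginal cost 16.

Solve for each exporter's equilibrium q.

18

A representative exporter's profit is π_i = q_i(88 − Q) − 16q_i, with Q = q_i + Σ_{j≠i} q_j.
First-order condition: 72 − 2q_i − Σ_{j≠i} q_j = 0.
With identical exporters, set every q_j = q: then 72 − 2q − 2q = 0, i.e. q = 72/4 = 18.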